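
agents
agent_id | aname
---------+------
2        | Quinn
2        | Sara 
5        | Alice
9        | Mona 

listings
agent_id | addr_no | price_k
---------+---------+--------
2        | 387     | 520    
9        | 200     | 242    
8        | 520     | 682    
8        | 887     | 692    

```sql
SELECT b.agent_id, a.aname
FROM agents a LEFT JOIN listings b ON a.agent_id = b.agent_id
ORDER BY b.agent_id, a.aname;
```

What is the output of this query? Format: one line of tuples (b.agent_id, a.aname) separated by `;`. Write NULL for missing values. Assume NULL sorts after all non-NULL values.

(2, Quinn); (2, Sara); (9, Mona); (NULL, Alice)

LEFT JOIN keeps every row from `agents`; unmatched rows get NULL for `listings`'s columns.
Matching on a.agent_id = b.agent_id.
- a[0] agent_id=2 → 1 match(es) in b → 1 row(s).
- a[1] agent_id=2 → 1 match(es) in b → 1 row(s).
- a[2] agent_id=5 → no match; kept with NULLs on the b side.
- a[3] agent_id=9 → 1 match(es) in b → 1 row(s).
After projecting and ordering:
b.agent_id | a.aname
2 | Quinn
2 | Sara
9 | Mona
NULL | Alice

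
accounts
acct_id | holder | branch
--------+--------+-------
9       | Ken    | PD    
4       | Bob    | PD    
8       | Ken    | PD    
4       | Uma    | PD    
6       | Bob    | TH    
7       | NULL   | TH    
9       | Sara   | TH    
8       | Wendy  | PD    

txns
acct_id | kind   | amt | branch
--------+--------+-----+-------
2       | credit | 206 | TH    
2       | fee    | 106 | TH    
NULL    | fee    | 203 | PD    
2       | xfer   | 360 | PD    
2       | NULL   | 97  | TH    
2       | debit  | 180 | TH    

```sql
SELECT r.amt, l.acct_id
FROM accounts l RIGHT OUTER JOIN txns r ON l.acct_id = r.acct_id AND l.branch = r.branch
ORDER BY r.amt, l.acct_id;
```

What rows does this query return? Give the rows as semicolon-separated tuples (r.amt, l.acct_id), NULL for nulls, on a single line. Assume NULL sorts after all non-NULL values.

(97, NULL); (106, NULL); (180, NULL); (203, NULL); (206, NULL); (360, NULL)

RIGHT JOIN keeps every row from `txns`; unmatched rows get NULL for `accounts`'s columns.
Matching on l.acct_id = r.acct_id AND l.branch = r.branch. A NULL in a compared column never satisfies the condition.
Matched pairs: 0; unmatched r rows kept: 6.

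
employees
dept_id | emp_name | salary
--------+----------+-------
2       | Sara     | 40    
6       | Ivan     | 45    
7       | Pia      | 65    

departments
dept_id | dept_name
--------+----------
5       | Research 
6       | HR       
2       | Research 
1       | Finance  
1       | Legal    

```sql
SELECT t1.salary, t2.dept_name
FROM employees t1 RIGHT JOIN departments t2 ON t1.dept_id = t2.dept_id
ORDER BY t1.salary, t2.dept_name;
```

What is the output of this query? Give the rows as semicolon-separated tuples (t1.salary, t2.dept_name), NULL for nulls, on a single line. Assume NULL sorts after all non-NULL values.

(40, Research); (45, HR); (NULL, Finance); (NULL, Legal); (NULL, Research)

RIGHT JOIN keeps every row from `departments`; unmatched rows get NULL for `employees`'s columns.
Matching on t1.dept_id = t2.dept_id.
Matched pairs: 2; unmatched t2 rows kept: 3.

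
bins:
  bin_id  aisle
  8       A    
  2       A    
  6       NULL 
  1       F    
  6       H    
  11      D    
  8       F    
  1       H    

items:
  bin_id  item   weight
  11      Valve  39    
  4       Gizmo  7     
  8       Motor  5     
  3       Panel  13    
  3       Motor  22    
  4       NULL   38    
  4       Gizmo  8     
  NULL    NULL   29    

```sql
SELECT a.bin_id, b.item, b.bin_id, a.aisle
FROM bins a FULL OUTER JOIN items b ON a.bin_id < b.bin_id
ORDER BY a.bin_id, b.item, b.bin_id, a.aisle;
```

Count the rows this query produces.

FULL OUTER JOIN keeps every row from both sides; unmatched rows get NULL for the other side's columns.
Matching on a.bin_id < b.bin_id. A NULL in a compared column never satisfies the condition.
Matched pairs: 27; unmatched a rows kept: 1; unmatched b rows kept: 1.
Total: 27 matched + 2 padded = 29 rows.

29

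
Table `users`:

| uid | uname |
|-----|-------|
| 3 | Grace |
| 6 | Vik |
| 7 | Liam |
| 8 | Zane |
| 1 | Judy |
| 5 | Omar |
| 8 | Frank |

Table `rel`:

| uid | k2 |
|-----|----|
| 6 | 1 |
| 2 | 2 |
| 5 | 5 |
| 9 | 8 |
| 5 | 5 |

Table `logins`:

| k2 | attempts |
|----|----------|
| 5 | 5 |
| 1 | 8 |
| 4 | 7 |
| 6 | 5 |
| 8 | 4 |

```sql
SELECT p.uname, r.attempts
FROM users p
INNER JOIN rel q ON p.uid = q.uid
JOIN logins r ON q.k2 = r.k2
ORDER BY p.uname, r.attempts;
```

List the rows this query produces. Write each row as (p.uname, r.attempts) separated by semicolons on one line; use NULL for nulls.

(Omar, 5); (Omar, 5); (Vik, 8)

Joins associate left-to-right: users INNER JOIN rel on uid gives 3 intermediate row(s).
Then INNER JOIN `logins r` on k2: keep only rows whose q.k2 appears in r.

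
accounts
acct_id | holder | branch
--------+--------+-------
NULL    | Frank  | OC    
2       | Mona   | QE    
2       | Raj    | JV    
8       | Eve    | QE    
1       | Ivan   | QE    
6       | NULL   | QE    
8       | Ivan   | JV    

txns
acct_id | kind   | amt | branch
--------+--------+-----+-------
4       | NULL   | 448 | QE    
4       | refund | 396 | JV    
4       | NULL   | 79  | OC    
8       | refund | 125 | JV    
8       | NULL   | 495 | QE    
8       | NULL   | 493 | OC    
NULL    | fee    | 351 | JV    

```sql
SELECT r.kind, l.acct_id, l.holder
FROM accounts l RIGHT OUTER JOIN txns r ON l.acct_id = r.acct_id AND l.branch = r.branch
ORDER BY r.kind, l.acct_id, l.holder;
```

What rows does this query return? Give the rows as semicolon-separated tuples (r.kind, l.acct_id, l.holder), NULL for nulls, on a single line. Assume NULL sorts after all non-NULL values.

(fee, NULL, NULL); (refund, 8, Ivan); (refund, NULL, NULL); (NULL, 8, Eve); (NULL, NULL, NULL); (NULL, NULL, NULL); (NULL, NULL, NULL)

RIGHT JOIN keeps every row from `txns`; unmatched rows get NULL for `accounts`'s columns.
Matching on l.acct_id = r.acct_id AND l.branch = r.branch. A NULL in a compared column never satisfies the condition.
Matched pairs: 2; unmatched r rows kept: 5.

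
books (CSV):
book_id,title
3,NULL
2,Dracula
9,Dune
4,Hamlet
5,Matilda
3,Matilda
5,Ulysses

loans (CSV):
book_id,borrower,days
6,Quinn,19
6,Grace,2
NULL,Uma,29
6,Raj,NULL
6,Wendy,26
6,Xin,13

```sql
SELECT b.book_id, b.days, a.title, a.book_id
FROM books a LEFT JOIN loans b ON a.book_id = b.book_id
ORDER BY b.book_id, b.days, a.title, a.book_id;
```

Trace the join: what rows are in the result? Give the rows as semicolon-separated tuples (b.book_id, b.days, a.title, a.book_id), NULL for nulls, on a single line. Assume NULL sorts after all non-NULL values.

LEFT JOIN keeps every row from `books`; unmatched rows get NULL for `loans`'s columns.
Matching on a.book_id = b.book_id. A NULL in a compared column never satisfies the condition.
Matched pairs: 0; unmatched a rows kept: 7.

(NULL, NULL, Dracula, 2); (NULL, NULL, Dune, 9); (NULL, NULL, Hamlet, 4); (NULL, NULL, Matilda, 3); (NULL, NULL, Matilda, 5); (NULL, NULL, Ulysses, 5); (NULL, NULL, NULL, 3)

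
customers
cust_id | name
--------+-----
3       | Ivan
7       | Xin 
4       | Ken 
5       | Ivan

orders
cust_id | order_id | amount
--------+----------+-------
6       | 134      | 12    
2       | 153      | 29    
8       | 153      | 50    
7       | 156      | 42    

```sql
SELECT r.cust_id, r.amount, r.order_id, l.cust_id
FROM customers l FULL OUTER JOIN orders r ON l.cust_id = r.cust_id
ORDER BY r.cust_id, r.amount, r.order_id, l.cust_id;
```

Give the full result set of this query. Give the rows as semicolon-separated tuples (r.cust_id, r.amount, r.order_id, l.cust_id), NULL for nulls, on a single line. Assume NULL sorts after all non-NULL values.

(2, 29, 153, NULL); (6, 12, 134, NULL); (7, 42, 156, 7); (8, 50, 153, NULL); (NULL, NULL, NULL, 3); (NULL, NULL, NULL, 4); (NULL, NULL, NULL, 5)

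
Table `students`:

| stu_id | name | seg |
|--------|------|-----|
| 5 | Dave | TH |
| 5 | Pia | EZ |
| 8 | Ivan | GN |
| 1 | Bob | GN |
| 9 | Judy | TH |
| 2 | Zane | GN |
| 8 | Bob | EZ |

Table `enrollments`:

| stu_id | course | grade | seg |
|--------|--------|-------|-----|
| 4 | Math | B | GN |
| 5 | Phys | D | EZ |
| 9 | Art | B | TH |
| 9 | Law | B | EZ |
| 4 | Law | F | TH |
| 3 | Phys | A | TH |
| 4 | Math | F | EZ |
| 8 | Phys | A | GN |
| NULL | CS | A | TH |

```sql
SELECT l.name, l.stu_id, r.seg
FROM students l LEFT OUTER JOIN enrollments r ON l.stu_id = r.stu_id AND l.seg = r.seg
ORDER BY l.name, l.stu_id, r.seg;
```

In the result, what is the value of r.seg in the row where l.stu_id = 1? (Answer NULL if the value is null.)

LEFT JOIN keeps every row from `students`; unmatched rows get NULL for `enrollments`'s columns.
Matching on l.stu_id = r.stu_id AND l.seg = r.seg. A NULL in a compared column never satisfies the condition.
- l[0] stu_id=5, seg=TH → no match; kept with NULLs on the r side.
- l[1] stu_id=5, seg=EZ → 1 match(es) in r → 1 row(s).
- l[2] stu_id=8, seg=GN → 1 match(es) in r → 1 row(s).
- l[3] stu_id=1, seg=GN → no match; kept with NULLs on the r side.
- l[4] stu_id=9, seg=TH → 1 match(es) in r → 1 row(s).
- l[5] stu_id=2, seg=GN → no match; kept with NULLs on the r side.
- l[6] stu_id=8, seg=EZ → no match; kept with NULLs on the r side.

NULL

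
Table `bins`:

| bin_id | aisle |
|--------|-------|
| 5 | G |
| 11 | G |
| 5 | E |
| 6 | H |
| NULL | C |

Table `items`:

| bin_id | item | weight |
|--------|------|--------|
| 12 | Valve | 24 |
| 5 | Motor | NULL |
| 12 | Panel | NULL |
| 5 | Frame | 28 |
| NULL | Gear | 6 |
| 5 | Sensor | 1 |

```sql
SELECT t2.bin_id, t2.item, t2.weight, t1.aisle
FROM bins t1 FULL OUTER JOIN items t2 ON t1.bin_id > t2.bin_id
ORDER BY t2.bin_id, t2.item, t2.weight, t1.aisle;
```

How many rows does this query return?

FULL OUTER JOIN keeps every row from both sides; unmatched rows get NULL for the other side's columns.
Matching on t1.bin_id > t2.bin_id. A NULL in a compared column never satisfies the condition.
- t1 (bin_id=5) has no partner → padded with NULL.
- t1 (bin_id=11) pairs with 3 row(s) of t2.
- t1 (bin_id=5) has no partner → padded with NULL.
- t1 (bin_id=6) pairs with 3 row(s) of t2.
- t1 (bin_id=NULL) has no partner → padded with NULL.
- plus 3 unmatched t2 row(s), each kept with NULL t1 columns.
Total: 6 matched + 6 padded = 12 rows.

12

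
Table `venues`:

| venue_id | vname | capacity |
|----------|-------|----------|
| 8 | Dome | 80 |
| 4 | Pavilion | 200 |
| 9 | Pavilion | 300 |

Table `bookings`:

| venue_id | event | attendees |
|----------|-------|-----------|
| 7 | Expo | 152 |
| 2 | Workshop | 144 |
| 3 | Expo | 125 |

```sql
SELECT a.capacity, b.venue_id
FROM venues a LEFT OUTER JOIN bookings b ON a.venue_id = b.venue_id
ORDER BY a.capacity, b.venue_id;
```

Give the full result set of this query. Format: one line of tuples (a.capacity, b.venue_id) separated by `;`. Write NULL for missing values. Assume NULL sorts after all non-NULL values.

(80, NULL); (200, NULL); (300, NULL)

LEFT JOIN keeps every row from `venues`; unmatched rows get NULL for `bookings`'s columns.
Matching on a.venue_id = b.venue_id.
- a row (venue_id=8): no match → kept, b columns NULL.
- a row (venue_id=4): no match → kept, b columns NULL.
- a row (venue_id=9): no match → kept, b columns NULL.
After projecting and ordering:
a.capacity | b.venue_id
80 | NULL
200 | NULL
300 | NULL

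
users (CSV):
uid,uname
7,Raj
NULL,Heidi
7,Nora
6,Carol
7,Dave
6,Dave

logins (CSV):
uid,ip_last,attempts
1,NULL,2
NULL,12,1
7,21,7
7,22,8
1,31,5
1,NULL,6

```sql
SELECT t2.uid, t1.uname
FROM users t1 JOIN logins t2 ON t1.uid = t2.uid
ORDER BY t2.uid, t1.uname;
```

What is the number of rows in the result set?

INNER JOIN keeps only pairs where the ON condition holds.
Matching on t1.uid = t2.uid. A NULL in a compared column never satisfies the condition.
Matched pairs: 6.
Total: 6 rows.

6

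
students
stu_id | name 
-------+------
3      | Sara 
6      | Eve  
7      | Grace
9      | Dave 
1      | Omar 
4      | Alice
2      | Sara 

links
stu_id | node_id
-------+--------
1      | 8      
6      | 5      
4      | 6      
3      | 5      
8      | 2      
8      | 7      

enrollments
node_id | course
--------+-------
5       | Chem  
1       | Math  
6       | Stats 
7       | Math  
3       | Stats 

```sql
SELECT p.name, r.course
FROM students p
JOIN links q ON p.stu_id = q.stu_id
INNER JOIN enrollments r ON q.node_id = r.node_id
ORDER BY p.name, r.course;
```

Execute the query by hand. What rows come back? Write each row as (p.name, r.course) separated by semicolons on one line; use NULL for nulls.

(Alice, Stats); (Eve, Chem); (Sara, Chem)

Joins associate left-to-right: students INNER JOIN links on stu_id gives 4 intermediate row(s).
Then INNER JOIN `enrollments r` on node_id: keep only rows whose q.node_id appears in r.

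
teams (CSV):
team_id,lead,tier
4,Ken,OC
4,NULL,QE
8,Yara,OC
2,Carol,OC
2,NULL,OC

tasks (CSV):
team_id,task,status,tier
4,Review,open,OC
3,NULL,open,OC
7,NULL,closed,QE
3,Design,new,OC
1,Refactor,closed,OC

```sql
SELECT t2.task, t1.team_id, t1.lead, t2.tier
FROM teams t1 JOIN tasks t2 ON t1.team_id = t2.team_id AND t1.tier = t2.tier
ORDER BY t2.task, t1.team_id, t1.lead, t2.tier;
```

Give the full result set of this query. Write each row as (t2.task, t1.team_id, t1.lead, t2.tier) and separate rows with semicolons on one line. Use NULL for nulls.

INNER JOIN keeps only pairs where the ON condition holds.
Matching on t1.team_id = t2.team_id AND t1.tier = t2.tier.
- t1 (team_id=4, tier=OC) pairs with 1 row(s) of t2.
- t1 (team_id=4, tier=QE) has no partner → excluded.
- t1 (team_id=8, tier=OC) has no partner → excluded.
- t1 (team_id=2, tier=OC) has no partner → excluded.
- t1 (team_id=2, tier=OC) has no partner → excluded.
After projecting and ordering:
t2.task | t1.team_id | t1.lead | t2.tier
Review | 4 | Ken | OC

(Review, 4, Ken, OC)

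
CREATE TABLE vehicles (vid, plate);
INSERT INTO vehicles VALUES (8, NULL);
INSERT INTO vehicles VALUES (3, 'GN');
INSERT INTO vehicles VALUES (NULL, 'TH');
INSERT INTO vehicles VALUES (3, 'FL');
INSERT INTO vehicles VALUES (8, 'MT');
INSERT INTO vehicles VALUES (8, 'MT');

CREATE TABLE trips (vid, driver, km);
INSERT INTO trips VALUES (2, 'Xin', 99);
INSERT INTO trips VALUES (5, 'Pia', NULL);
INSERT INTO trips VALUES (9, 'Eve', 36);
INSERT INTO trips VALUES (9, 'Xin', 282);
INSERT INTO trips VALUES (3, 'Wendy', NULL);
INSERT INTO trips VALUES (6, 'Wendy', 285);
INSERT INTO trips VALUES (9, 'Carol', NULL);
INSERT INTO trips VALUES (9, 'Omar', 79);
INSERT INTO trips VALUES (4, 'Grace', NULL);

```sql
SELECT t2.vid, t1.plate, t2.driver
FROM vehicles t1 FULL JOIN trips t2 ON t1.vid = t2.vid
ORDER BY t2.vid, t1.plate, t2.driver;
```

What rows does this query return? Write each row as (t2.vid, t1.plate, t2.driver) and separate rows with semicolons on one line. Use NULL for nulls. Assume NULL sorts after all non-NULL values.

(2, NULL, Xin); (3, FL, Wendy); (3, GN, Wendy); (4, NULL, Grace); (5, NULL, Pia); (6, NULL, Wendy); (9, NULL, Carol); (9, NULL, Eve); (9, NULL, Omar); (9, NULL, Xin); (NULL, MT, NULL); (NULL, MT, NULL); (NULL, TH, NULL); (NULL, NULL, NULL)

FULL OUTER JOIN keeps every row from both sides; unmatched rows get NULL for the other side's columns.
Matching on t1.vid = t2.vid. A NULL in a compared column never satisfies the condition.
- t1 row (vid=8): no match → kept, t2 columns NULL.
- t1 row (vid=3): matches 1 t2 row(s) → 1 output row(s).
- t1 row (vid=NULL): no match → kept, t2 columns NULL.
- t1 row (vid=3): matches 1 t2 row(s) → 1 output row(s).
- t1 row (vid=8): no match → kept, t2 columns NULL.
- t1 row (vid=8): no match → kept, t2 columns NULL.
- 8 t2 row(s) had no t1 match → kept, t1 columns NULL.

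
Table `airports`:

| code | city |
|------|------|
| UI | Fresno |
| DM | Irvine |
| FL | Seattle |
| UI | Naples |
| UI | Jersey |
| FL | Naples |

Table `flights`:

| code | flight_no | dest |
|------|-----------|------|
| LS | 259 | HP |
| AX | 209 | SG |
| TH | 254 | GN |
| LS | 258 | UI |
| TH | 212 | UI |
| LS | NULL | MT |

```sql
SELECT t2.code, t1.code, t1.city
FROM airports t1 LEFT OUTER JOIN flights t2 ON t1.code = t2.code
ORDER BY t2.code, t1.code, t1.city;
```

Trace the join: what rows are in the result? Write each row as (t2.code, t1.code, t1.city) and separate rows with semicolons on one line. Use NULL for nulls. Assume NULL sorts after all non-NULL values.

(NULL, DM, Irvine); (NULL, FL, Naples); (NULL, FL, Seattle); (NULL, UI, Fresno); (NULL, UI, Jersey); (NULL, UI, Naples)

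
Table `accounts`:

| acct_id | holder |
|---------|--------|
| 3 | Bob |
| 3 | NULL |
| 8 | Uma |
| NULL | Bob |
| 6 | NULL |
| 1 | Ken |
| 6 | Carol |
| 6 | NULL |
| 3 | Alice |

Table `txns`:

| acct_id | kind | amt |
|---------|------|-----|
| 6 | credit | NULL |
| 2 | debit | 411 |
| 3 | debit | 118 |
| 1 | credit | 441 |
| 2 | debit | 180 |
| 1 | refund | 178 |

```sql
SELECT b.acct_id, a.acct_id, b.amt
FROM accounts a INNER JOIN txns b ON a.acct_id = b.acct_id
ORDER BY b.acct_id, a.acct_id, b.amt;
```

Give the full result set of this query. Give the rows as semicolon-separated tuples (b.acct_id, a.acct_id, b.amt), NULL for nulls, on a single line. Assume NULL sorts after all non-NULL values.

INNER JOIN keeps only pairs where the ON condition holds.
Matching on a.acct_id = b.acct_id. A NULL in a compared column never satisfies the condition.
- acct_id=3: 1 matching b row(s), so 1 row(s) emitted.
- acct_id=3: 1 matching b row(s), so 1 row(s) emitted.
- acct_id=8: no matching b row, dropped.
- acct_id=NULL: no matching b row, dropped.
- acct_id=6: 1 matching b row(s), so 1 row(s) emitted.
- acct_id=1: 2 matching b row(s), so 2 row(s) emitted.
- acct_id=6: 1 matching b row(s), so 1 row(s) emitted.
- acct_id=6: 1 matching b row(s), so 1 row(s) emitted.
- acct_id=3: 1 matching b row(s), so 1 row(s) emitted.
After projecting and ordering:
b.acct_id | a.acct_id | b.amt
1 | 1 | 178
1 | 1 | 441
3 | 3 | 118
3 | 3 | 118
3 | 3 | 118
6 | 6 | NULL
6 | 6 | NULL
6 | 6 | NULL

(1, 1, 178); (1, 1, 441); (3, 3, 118); (3, 3, 118); (3, 3, 118); (6, 6, NULL); (6, 6, NULL); (6, 6, NULL)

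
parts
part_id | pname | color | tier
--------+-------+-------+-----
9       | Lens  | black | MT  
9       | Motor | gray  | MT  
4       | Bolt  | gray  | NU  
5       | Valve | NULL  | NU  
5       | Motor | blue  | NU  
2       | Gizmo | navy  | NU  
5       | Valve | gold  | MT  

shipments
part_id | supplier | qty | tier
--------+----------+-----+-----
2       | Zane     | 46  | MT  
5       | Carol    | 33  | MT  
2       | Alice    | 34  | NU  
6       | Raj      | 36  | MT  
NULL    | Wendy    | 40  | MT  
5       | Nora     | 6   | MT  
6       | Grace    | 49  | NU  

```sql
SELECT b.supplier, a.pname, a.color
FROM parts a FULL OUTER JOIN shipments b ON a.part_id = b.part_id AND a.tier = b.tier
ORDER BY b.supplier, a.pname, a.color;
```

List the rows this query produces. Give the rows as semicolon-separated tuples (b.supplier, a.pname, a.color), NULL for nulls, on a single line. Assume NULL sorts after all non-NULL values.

(Alice, Gizmo, navy); (Carol, Valve, gold); (Grace, NULL, NULL); (Nora, Valve, gold); (Raj, NULL, NULL); (Wendy, NULL, NULL); (Zane, NULL, NULL); (NULL, Bolt, gray); (NULL, Lens, black); (NULL, Motor, blue); (NULL, Motor, gray); (NULL, Valve, NULL)

FULL OUTER JOIN keeps every row from both sides; unmatched rows get NULL for the other side's columns.
Matching on a.part_id = b.part_id AND a.tier = b.tier. A NULL in a compared column never satisfies the condition.
Matched pairs: 3; unmatched a rows kept: 5; unmatched b rows kept: 4.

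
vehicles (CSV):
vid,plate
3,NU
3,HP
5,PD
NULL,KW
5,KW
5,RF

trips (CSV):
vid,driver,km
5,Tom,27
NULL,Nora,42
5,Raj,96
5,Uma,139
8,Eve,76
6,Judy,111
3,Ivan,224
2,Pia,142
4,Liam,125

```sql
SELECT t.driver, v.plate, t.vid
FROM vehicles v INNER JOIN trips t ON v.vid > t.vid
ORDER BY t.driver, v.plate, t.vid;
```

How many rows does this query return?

INNER JOIN keeps only pairs where the ON condition holds.
Matching on v.vid > t.vid. A NULL in a compared column never satisfies the condition.
Matched pairs: 11.
Total: 11 rows.

11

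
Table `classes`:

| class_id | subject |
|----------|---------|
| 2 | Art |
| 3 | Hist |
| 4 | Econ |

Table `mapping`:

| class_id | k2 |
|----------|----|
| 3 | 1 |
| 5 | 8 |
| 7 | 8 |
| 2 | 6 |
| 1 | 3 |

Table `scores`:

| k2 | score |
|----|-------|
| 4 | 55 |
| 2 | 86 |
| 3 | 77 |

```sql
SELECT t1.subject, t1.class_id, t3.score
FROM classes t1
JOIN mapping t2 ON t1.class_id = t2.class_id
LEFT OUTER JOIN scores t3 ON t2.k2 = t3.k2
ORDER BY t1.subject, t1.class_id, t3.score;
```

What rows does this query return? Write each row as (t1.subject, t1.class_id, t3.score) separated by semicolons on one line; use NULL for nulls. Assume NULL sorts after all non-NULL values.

(Art, 2, NULL); (Hist, 3, NULL)

Joins associate left-to-right: classes INNER JOIN mapping on class_id gives 2 intermediate row(s).
Then LEFT JOIN `scores t3` on k2: each of those 2 rows is kept; rows whose t2.k2 has no match in t3 get NULL for t3's columns.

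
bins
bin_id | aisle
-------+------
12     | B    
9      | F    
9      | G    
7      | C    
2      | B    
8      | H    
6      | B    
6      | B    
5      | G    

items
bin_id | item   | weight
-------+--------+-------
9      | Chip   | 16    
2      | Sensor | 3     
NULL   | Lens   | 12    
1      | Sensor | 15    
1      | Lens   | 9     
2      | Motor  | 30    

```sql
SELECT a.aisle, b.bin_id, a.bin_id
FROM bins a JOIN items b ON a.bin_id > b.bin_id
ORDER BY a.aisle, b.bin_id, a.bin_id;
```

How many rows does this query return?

INNER JOIN keeps only pairs where the ON condition holds.
Matching on a.bin_id > b.bin_id. A NULL in a compared column never satisfies the condition.
- bin_id=12: 5 matching b row(s), so 5 row(s) emitted.
- bin_id=9: 4 matching b row(s), so 4 row(s) emitted.
- bin_id=9: 4 matching b row(s), so 4 row(s) emitted.
- bin_id=7: 4 matching b row(s), so 4 row(s) emitted.
- bin_id=2: 2 matching b row(s), so 2 row(s) emitted.
- bin_id=8: 4 matching b row(s), so 4 row(s) emitted.
- bin_id=6: 4 matching b row(s), so 4 row(s) emitted.
- bin_id=6: 4 matching b row(s), so 4 row(s) emitted.
- bin_id=5: 4 matching b row(s), so 4 row(s) emitted.
Total: 35 rows.

35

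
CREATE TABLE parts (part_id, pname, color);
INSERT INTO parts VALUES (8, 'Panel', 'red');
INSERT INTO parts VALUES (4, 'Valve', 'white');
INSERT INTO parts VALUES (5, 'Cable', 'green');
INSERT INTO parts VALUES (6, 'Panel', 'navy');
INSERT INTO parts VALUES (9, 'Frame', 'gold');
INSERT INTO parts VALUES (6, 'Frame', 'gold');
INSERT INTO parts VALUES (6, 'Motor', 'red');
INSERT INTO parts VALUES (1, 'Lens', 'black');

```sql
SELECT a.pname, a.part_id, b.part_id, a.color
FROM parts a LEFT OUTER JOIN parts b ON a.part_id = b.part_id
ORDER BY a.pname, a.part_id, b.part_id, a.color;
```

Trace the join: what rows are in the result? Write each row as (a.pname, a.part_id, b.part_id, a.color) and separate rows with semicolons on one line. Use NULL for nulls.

LEFT JOIN keeps every row from `parts a`; unmatched rows get NULL for `parts b`'s columns.
Matching on a.part_id = b.part_id.
- a[0] part_id=8 → 1 match(es) in b → 1 row(s).
- a[1] part_id=4 → 1 match(es) in b → 1 row(s).
- a[2] part_id=5 → 1 match(es) in b → 1 row(s).
- a[3] part_id=6 → 3 match(es) in b → 3 row(s).
- a[4] part_id=9 → 1 match(es) in b → 1 row(s).
- a[5] part_id=6 → 3 match(es) in b → 3 row(s).
- a[6] part_id=6 → 3 match(es) in b → 3 row(s).
- a[7] part_id=1 → 1 match(es) in b → 1 row(s).

(Cable, 5, 5, green); (Frame, 6, 6, gold); (Frame, 6, 6, gold); (Frame, 6, 6, gold); (Frame, 9, 9, gold); (Lens, 1, 1, black); (Motor, 6, 6, red); (Motor, 6, 6, red); (Motor, 6, 6, red); (Panel, 6, 6, navy); (Panel, 6, 6, navy); (Panel, 6, 6, navy); (Panel, 8, 8, red); (Valve, 4, 4, white)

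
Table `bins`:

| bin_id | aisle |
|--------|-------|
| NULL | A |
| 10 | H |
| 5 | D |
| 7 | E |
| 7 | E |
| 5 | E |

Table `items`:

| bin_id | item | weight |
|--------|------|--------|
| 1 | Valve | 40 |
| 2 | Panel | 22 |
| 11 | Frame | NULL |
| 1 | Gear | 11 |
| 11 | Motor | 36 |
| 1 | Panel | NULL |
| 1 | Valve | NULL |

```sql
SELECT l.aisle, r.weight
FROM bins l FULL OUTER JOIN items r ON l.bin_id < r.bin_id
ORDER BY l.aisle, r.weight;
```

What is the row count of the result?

16

FULL OUTER JOIN keeps every row from both sides; unmatched rows get NULL for the other side's columns.
Matching on l.bin_id < r.bin_id. A NULL in a compared column never satisfies the condition.
Matched pairs: 10; unmatched l rows kept: 1; unmatched r rows kept: 5.
Total: 10 matched + 6 padded = 16 rows.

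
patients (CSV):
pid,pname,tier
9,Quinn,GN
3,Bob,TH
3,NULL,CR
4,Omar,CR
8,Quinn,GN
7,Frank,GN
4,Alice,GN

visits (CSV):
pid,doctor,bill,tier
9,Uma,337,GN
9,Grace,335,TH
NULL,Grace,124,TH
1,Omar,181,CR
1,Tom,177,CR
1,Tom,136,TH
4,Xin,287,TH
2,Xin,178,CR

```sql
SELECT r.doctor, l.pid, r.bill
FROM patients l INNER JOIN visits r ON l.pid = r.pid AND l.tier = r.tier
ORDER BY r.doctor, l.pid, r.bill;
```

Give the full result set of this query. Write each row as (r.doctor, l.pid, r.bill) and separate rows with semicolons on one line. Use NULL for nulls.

INNER JOIN keeps only pairs where the ON condition holds.
Matching on l.pid = r.pid AND l.tier = r.tier. A NULL in a compared column never satisfies the condition.
- l (pid=9, tier=GN) pairs with 1 row(s) of r.
- l (pid=3, tier=TH) has no partner → excluded.
- l (pid=3, tier=CR) has no partner → excluded.
- l (pid=4, tier=CR) has no partner → excluded.
- l (pid=8, tier=GN) has no partner → excluded.
- l (pid=7, tier=GN) has no partner → excluded.
- l (pid=4, tier=GN) has no partner → excluded.
After projecting and ordering:
r.doctor | l.pid | r.bill
Uma | 9 | 337

(Uma, 9, 337)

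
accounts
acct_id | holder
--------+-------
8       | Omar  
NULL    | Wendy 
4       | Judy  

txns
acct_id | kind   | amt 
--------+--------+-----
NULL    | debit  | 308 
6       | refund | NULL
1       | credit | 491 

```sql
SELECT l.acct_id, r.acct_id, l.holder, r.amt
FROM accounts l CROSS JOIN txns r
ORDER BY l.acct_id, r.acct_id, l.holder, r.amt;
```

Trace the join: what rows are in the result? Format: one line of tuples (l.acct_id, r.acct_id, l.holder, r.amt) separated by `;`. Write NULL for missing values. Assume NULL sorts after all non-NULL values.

CROSS JOIN pairs every row of `accounts` with every row of `txns`: 3 × 3 = 9 rows.
After projecting and ordering:
l.acct_id | r.acct_id | l.holder | r.amt
4 | 1 | Judy | 491
4 | 6 | Judy | NULL
4 | NULL | Judy | 308
8 | 1 | Omar | 491
8 | 6 | Omar | NULL
8 | NULL | Omar | 308
NULL | 1 | Wendy | 491
NULL | 6 | Wendy | NULL
NULL | NULL | Wendy | 308

(4, 1, Judy, 491); (4, 6, Judy, NULL); (4, NULL, Judy, 308); (8, 1, Omar, 491); (8, 6, Omar, NULL); (8, NULL, Omar, 308); (NULL, 1, Wendy, 491); (NULL, 6, Wendy, NULL); (NULL, NULL, Wendy, 308)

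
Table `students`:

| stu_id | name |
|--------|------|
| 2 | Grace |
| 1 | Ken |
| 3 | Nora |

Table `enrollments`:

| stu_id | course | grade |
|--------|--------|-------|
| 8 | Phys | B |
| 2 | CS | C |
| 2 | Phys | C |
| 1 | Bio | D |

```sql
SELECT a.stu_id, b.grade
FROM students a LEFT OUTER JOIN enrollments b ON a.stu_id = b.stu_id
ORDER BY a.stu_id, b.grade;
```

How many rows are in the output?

LEFT JOIN keeps every row from `students`; unmatched rows get NULL for `enrollments`'s columns.
Matching on a.stu_id = b.stu_id.
Matched pairs: 3; unmatched a rows kept: 1.
Total: 3 matched + 1 padded = 4 rows.

4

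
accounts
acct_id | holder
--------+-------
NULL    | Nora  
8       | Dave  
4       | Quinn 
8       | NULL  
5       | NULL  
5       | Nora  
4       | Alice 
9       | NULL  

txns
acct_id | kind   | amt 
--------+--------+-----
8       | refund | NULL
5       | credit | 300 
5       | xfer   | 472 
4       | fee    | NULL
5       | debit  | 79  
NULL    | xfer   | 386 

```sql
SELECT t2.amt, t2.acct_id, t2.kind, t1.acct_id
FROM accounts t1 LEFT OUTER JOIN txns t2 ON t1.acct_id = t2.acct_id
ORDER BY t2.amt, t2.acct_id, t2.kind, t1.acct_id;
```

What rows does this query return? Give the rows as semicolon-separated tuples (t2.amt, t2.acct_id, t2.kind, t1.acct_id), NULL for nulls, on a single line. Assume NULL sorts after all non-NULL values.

(79, 5, debit, 5); (79, 5, debit, 5); (300, 5, credit, 5); (300, 5, credit, 5); (472, 5, xfer, 5); (472, 5, xfer, 5); (NULL, 4, fee, 4); (NULL, 4, fee, 4); (NULL, 8, refund, 8); (NULL, 8, refund, 8); (NULL, NULL, NULL, 9); (NULL, NULL, NULL, NULL)

LEFT JOIN keeps every row from `accounts`; unmatched rows get NULL for `txns`'s columns.
Matching on t1.acct_id = t2.acct_id. A NULL in a compared column never satisfies the condition.
Matched pairs: 10; unmatched t1 rows kept: 2.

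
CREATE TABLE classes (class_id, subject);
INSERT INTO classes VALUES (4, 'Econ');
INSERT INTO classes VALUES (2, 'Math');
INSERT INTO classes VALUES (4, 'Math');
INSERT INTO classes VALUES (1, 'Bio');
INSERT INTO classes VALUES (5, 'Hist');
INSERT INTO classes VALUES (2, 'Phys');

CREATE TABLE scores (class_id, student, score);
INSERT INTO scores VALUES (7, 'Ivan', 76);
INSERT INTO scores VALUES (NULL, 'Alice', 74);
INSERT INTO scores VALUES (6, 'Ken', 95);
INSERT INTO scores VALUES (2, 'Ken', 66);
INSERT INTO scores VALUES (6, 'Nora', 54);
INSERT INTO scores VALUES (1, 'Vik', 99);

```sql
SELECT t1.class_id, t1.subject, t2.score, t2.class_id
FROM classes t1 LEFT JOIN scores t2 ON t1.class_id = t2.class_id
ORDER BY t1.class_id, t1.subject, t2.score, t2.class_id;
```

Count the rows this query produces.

LEFT JOIN keeps every row from `classes`; unmatched rows get NULL for `scores`'s columns.
Matching on t1.class_id = t2.class_id. A NULL in a compared column never satisfies the condition.
Matched pairs: 3; unmatched t1 rows kept: 3.
Total: 3 matched + 3 padded = 6 rows.

6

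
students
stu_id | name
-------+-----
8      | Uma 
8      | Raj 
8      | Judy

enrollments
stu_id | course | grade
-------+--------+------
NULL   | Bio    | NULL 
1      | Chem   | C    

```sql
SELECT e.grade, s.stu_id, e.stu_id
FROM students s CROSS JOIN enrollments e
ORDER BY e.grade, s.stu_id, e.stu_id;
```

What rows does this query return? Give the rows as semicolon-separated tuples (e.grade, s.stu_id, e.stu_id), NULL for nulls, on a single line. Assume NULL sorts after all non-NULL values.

(C, 8, 1); (C, 8, 1); (C, 8, 1); (NULL, 8, NULL); (NULL, 8, NULL); (NULL, 8, NULL)

CROSS JOIN pairs every row of `students` with every row of `enrollments`: 3 × 2 = 6 rows.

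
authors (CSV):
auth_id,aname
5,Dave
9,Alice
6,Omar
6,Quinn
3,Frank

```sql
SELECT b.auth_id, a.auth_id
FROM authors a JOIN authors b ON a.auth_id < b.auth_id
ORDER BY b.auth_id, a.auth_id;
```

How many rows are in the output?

INNER JOIN keeps only pairs where the ON condition holds.
Matching on a.auth_id < b.auth_id.
Matched pairs: 9.
Total: 9 rows.

9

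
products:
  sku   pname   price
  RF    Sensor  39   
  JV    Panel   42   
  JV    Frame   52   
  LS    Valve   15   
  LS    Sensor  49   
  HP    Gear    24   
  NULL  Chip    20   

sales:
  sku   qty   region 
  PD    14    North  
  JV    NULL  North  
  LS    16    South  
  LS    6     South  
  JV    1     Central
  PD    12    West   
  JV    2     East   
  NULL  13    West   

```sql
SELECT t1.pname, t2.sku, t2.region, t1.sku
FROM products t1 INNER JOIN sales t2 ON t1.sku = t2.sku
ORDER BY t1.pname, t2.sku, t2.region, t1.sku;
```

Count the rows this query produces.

INNER JOIN keeps only pairs where the ON condition holds.
Matching on t1.sku = t2.sku. A NULL in a compared column never satisfies the condition.
- t1[0] sku=RF → no match; dropped.
- t1[1] sku=JV → 3 match(es) in t2 → 3 row(s).
- t1[2] sku=JV → 3 match(es) in t2 → 3 row(s).
- t1[3] sku=LS → 2 match(es) in t2 → 2 row(s).
- t1[4] sku=LS → 2 match(es) in t2 → 2 row(s).
- t1[5] sku=HP → no match; dropped.
- t1[6] sku=NULL → no match; dropped.
Total: 10 rows.

10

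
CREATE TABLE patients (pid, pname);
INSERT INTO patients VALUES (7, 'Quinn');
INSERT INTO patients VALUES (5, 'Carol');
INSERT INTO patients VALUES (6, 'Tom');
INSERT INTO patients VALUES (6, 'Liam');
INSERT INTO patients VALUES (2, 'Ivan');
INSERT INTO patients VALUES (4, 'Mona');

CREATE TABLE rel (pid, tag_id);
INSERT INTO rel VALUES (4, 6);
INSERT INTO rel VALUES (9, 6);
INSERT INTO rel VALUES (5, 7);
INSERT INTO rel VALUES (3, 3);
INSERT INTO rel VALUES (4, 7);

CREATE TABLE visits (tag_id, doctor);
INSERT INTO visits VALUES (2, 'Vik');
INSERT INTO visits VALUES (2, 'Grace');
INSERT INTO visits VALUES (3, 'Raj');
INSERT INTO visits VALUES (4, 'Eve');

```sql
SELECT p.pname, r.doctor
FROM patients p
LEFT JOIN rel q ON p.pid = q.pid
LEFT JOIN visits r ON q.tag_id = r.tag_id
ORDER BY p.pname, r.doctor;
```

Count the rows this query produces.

Step 1 — p LEFT JOIN q on pid → 7 row(s).
Then LEFT JOIN `visits r` on tag_id: each of those 7 rows is kept; rows whose q.tag_id has no match in r get NULL for r's columns.
Result: 7 row(s).

7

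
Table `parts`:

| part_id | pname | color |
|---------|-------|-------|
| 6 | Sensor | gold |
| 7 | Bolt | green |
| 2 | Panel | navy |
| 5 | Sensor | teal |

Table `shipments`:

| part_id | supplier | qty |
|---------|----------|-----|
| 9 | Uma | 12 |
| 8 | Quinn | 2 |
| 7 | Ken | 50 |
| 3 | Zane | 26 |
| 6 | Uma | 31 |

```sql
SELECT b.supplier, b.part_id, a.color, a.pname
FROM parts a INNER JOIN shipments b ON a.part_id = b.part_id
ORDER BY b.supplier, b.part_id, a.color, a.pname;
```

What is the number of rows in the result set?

INNER JOIN keeps only pairs where the ON condition holds.
Matching on a.part_id = b.part_id.
- a[0] part_id=6 → 1 match(es) in b → 1 row(s).
- a[1] part_id=7 → 1 match(es) in b → 1 row(s).
- a[2] part_id=2 → no match; dropped.
- a[3] part_id=5 → no match; dropped.
Total: 2 rows.

2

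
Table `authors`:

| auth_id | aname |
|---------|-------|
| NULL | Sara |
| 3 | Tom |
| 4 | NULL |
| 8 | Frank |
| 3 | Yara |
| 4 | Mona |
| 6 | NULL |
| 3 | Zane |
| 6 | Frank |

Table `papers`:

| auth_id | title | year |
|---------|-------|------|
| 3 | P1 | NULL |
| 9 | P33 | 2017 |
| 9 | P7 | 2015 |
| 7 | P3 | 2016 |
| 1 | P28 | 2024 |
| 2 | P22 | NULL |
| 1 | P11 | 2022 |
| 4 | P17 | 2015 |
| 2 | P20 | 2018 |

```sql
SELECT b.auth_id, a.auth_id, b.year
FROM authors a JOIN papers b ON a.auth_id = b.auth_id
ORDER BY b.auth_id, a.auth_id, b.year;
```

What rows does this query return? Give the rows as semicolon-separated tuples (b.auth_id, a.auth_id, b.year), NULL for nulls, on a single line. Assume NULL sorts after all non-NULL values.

INNER JOIN keeps only pairs where the ON condition holds.
Matching on a.auth_id = b.auth_id. A NULL in a compared column never satisfies the condition.
- auth_id=NULL: no matching b row, dropped.
- auth_id=3: 1 matching b row(s), so 1 row(s) emitted.
- auth_id=4: 1 matching b row(s), so 1 row(s) emitted.
- auth_id=8: no matching b row, dropped.
- auth_id=3: 1 matching b row(s), so 1 row(s) emitted.
- auth_id=4: 1 matching b row(s), so 1 row(s) emitted.
- auth_id=6: no matching b row, dropped.
- auth_id=3: 1 matching b row(s), so 1 row(s) emitted.
- auth_id=6: no matching b row, dropped.
After projecting and ordering:
b.auth_id | a.auth_id | b.year
3 | 3 | NULL
3 | 3 | NULL
3 | 3 | NULL
4 | 4 | 2015
4 | 4 | 2015

(3, 3, NULL); (3, 3, NULL); (3, 3, NULL); (4, 4, 2015); (4, 4, 2015)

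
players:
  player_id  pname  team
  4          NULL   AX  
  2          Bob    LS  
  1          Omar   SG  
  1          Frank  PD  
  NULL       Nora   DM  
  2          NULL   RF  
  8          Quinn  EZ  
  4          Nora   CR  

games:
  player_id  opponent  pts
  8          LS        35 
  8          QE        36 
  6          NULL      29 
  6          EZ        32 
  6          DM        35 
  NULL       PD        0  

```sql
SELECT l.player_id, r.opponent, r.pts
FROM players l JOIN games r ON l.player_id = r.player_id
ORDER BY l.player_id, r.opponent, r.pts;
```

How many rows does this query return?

2

INNER JOIN keeps only pairs where the ON condition holds.
Matching on l.player_id = r.player_id. A NULL in a compared column never satisfies the condition.
- l row (player_id=4): no match → dropped.
- l row (player_id=2): no match → dropped.
- l row (player_id=1): no match → dropped.
- l row (player_id=1): no match → dropped.
- l row (player_id=NULL): no match → dropped.
- l row (player_id=2): no match → dropped.
- l row (player_id=8): matches 2 r row(s) → 2 output row(s).
- l row (player_id=4): no match → dropped.
Total: 2 rows.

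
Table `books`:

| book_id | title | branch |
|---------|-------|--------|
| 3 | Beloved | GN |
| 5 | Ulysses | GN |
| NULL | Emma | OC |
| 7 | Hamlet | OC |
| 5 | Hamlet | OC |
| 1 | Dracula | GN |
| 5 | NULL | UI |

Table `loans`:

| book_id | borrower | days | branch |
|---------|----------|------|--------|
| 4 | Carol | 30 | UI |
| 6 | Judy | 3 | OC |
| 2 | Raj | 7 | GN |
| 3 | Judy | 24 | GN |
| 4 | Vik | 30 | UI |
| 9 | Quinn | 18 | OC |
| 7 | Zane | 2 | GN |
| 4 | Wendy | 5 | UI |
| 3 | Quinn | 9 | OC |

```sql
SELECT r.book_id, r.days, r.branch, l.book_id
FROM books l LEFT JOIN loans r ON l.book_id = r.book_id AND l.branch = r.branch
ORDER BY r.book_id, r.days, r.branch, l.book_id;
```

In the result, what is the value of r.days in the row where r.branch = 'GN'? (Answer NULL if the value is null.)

24

LEFT JOIN keeps every row from `books`; unmatched rows get NULL for `loans`'s columns.
Matching on l.book_id = r.book_id AND l.branch = r.branch. A NULL in a compared column never satisfies the condition.
- l row (book_id=3, branch=GN): matches 1 r row(s) → 1 output row(s).
- l row (book_id=5, branch=GN): no match → kept, r columns NULL.
- l row (book_id=NULL, branch=OC): no match → kept, r columns NULL.
- l row (book_id=7, branch=OC): no match → kept, r columns NULL.
- l row (book_id=5, branch=OC): no match → kept, r columns NULL.
- l row (book_id=1, branch=GN): no match → kept, r columns NULL.
- l row (book_id=5, branch=UI): no match → kept, r columns NULL.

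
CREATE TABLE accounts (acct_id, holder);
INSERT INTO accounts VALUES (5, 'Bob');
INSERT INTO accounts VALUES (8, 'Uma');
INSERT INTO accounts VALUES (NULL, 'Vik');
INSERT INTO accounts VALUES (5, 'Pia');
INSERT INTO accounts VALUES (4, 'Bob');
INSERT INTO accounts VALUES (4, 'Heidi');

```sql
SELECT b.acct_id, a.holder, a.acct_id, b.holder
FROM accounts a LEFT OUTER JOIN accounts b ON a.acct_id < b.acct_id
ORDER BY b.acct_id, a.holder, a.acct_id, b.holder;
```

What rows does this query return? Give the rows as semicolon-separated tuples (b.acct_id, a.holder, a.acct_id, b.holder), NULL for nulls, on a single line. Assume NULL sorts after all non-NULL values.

LEFT JOIN keeps every row from `accounts a`; unmatched rows get NULL for `accounts b`'s columns.
Matching on a.acct_id < b.acct_id. A NULL in a compared column never satisfies the condition.
- a[0] acct_id=5 → 1 match(es) in b → 1 row(s).
- a[1] acct_id=8 → no match; kept with NULLs on the b side.
- a[2] acct_id=NULL → no match; kept with NULLs on the b side.
- a[3] acct_id=5 → 1 match(es) in b → 1 row(s).
- a[4] acct_id=4 → 3 match(es) in b → 3 row(s).
- a[5] acct_id=4 → 3 match(es) in b → 3 row(s).
After projecting and ordering:
b.acct_id | a.holder | a.acct_id | b.holder
5 | Bob | 4 | Bob
5 | Bob | 4 | Pia
5 | Heidi | 4 | Bob
5 | Heidi | 4 | Pia
8 | Bob | 4 | Uma
8 | Bob | 5 | Uma
8 | Heidi | 4 | Uma
8 | Pia | 5 | Uma
NULL | Uma | 8 | NULL
NULL | Vik | NULL | NULL

(5, Bob, 4, Bob); (5, Bob, 4, Pia); (5, Heidi, 4, Bob); (5, Heidi, 4, Pia); (8, Bob, 4, Uma); (8, Bob, 5, Uma); (8, Heidi, 4, Uma); (8, Pia, 5, Uma); (NULL, Uma, 8, NULL); (NULL, Vik, NULL, NULL)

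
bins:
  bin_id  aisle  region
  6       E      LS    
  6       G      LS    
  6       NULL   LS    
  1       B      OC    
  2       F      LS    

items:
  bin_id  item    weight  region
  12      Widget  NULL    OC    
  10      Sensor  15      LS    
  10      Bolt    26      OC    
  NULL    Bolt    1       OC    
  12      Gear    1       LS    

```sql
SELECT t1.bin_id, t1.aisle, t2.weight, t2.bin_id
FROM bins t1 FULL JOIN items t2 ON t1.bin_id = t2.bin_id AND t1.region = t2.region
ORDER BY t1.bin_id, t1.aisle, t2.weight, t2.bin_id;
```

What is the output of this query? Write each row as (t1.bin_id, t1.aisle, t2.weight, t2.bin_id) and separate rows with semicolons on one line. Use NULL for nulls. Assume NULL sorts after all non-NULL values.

FULL OUTER JOIN keeps every row from both sides; unmatched rows get NULL for the other side's columns.
Matching on t1.bin_id = t2.bin_id AND t1.region = t2.region. A NULL in a compared column never satisfies the condition.
- t1 (bin_id=6, region=LS) has no partner → padded with NULL.
- t1 (bin_id=6, region=LS) has no partner → padded with NULL.
- t1 (bin_id=6, region=LS) has no partner → padded with NULL.
- t1 (bin_id=1, region=OC) has no partner → padded with NULL.
- t1 (bin_id=2, region=LS) has no partner → padded with NULL.
- 5 row(s) from t2 found no t1 partner → padded with NULL.
After projecting and ordering:
t1.bin_id | t1.aisle | t2.weight | t2.bin_id
1 | B | NULL | NULL
2 | F | NULL | NULL
6 | E | NULL | NULL
6 | G | NULL | NULL
6 | NULL | NULL | NULL
NULL | NULL | 1 | 12
NULL | NULL | 1 | NULL
NULL | NULL | 15 | 10
NULL | NULL | 26 | 10
NULL | NULL | NULL | 12

(1, B, NULL, NULL); (2, F, NULL, NULL); (6, E, NULL, NULL); (6, G, NULL, NULL); (6, NULL, NULL, NULL); (NULL, NULL, 1, 12); (NULL, NULL, 1, NULL); (NULL, NULL, 15, 10); (NULL, NULL, 26, 10); (NULL, NULL, NULL, 12)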